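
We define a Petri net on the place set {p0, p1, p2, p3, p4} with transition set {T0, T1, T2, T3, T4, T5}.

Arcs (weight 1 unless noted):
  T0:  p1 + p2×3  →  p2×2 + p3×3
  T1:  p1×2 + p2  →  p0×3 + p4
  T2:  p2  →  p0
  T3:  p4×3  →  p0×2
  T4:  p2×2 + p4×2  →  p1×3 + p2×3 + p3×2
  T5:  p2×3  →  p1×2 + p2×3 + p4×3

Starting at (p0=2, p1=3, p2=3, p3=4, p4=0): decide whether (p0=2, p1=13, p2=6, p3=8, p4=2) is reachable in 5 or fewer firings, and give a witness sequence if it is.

depth 0: 1 marking
depth 1: 5 markings reached so far
depth 2: 15 markings reached so far
depth 3: 36 markings reached so far
depth 4: 74 markings reached so far
depth 5: 141 markings reached so far
target is not among the 141 markings reachable within 5 steps

NO — not reachable within 5 firings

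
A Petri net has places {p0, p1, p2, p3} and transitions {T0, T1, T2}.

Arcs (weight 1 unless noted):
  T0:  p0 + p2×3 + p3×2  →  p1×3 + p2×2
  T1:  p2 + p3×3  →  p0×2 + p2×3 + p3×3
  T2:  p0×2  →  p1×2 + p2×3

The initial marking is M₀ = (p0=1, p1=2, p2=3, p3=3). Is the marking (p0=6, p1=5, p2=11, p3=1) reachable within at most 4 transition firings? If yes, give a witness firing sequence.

depth 0: 1 marking
depth 1: 3 markings reached so far
depth 2: 6 markings reached so far
depth 3: 10 markings reached so far
depth 4: 15 markings reached so far
target is not among the 15 markings reachable within 4 steps

NO — not reachable within 4 firings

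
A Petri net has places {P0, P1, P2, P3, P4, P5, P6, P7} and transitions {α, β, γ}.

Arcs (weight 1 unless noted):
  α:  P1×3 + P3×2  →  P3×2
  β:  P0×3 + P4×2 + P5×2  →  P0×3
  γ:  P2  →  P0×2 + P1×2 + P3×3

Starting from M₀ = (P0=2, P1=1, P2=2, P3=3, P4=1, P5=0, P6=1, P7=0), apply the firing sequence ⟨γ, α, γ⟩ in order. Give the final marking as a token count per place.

(P0=6, P1=2, P2=0, P3=9, P4=1, P5=0, P6=1, P7=0)

step 1: fire γ:  (P0=2, P1=1, P2=2, P3=3, P4=1, P5=0, P6=1, P7=0) → (P0=4, P1=3, P2=1, P3=6, P4=1, P5=0, P6=1, P7=0)
step 2: fire α:  (P0=4, P1=3, P2=1, P3=6, P4=1, P5=0, P6=1, P7=0) → (P0=4, P1=0, P2=1, P3=6, P4=1, P5=0, P6=1, P7=0)
step 3: fire γ:  (P0=4, P1=0, P2=1, P3=6, P4=1, P5=0, P6=1, P7=0) → (P0=6, P1=2, P2=0, P3=9, P4=1, P5=0, P6=1, P7=0)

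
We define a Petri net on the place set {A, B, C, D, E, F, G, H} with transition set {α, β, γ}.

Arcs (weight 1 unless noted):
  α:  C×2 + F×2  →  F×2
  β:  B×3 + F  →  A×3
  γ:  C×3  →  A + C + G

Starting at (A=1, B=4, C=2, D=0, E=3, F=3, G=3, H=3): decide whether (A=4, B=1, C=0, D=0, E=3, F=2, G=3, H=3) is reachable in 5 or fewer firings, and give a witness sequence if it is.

step 1: fire α:  (A=1, B=4, C=2, D=0, E=3, F=3, G=3, H=3) → (A=1, B=4, C=0, D=0, E=3, F=3, G=3, H=3)
step 2: fire β:  (A=1, B=4, C=0, D=0, E=3, F=3, G=3, H=3) → (A=4, B=1, C=0, D=0, E=3, F=2, G=3, H=3)

YES — reachable via ⟨α, β⟩ (2 firings)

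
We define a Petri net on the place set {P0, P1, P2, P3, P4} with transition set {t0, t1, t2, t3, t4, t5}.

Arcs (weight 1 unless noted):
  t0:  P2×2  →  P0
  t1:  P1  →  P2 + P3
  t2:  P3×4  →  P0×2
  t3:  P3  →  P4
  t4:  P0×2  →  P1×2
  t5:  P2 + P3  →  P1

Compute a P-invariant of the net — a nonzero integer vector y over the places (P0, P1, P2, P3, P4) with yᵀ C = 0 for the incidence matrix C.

Incidence matrix C (rows=places, cols=transitions):
       t0   t1   t2   t3   t4   t5
   P0   1    0    2    0   -2    0
   P1   0   -1    0    0    2    1
   P2  -2    1    0    0    0   -1
   P3   0    1   -4   -1    0   -1
   P4   0    0    0    1    0    0

Candidate y = [2, 2, 1, 1, 1]; check y·C column-wise:
  col t0: 2·1 + 2·0 + 1·-2 + 1·0 + 1·0 = 0
  col t1: 2·0 + 2·-1 + 1·1 + 1·1 + 1·0 = 0
  col t2: 2·2 + 2·0 + 1·0 + 1·-4 + 1·0 = 0
  col t3: 2·0 + 2·0 + 1·0 + 1·-1 + 1·1 = 0
  col t4: 2·-2 + 2·2 + 1·0 + 1·0 + 1·0 = 0
  col t5: 2·0 + 2·1 + 1·-1 + 1·-1 + 1·0 = 0

y = (P0:2, P1:2, P2:1, P3:1, P4:1)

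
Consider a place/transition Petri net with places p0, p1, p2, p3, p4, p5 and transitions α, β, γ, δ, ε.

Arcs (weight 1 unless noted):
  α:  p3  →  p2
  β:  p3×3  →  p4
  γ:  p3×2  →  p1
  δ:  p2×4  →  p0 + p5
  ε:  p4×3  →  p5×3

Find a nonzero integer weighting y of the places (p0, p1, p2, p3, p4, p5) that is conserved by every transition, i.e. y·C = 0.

Incidence matrix C (rows=places, cols=transitions):
        α    β    γ    δ    ε
   p0   0    0    0    1    0
   p1   0    0    1    0    0
   p2   1    0    0   -4    0
   p3  -1   -3   -2    0    0
   p4   0    1    0    0   -3
   p5   0    0    0    1    3

Candidate y = [1, 2, 1, 1, 3, 3]; check y·C column-wise:
  col α: 1·0 + 2·0 + 1·1 + 1·-1 + 3·0 + 3·0 = 0
  col β: 1·0 + 2·0 + 1·0 + 1·-3 + 3·1 + 3·0 = 0
  col γ: 1·0 + 2·1 + 1·0 + 1·-2 + 3·0 + 3·0 = 0
  col δ: 1·1 + 2·0 + 1·-4 + 1·0 + 3·0 + 3·1 = 0
  col ε: 1·0 + 2·0 + 1·0 + 1·0 + 3·-3 + 3·3 = 0

y = (p0:1, p1:2, p2:1, p3:1, p4:3, p5:3)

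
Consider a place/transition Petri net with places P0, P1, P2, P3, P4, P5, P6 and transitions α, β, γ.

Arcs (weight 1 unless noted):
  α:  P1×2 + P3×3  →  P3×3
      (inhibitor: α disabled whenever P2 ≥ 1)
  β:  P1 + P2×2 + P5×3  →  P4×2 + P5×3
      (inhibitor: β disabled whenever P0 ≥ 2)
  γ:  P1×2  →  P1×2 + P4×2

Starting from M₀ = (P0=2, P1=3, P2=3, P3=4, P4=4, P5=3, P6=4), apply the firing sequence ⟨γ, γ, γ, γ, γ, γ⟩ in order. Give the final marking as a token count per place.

(P0=2, P1=3, P2=3, P3=4, P4=16, P5=3, P6=4)

step 1: fire γ:  (P0=2, P1=3, P2=3, P3=4, P4=4, P5=3, P6=4) → (P0=2, P1=3, P2=3, P3=4, P4=6, P5=3, P6=4)
step 2: fire γ:  (P0=2, P1=3, P2=3, P3=4, P4=6, P5=3, P6=4) → (P0=2, P1=3, P2=3, P3=4, P4=8, P5=3, P6=4)
step 3: fire γ:  (P0=2, P1=3, P2=3, P3=4, P4=8, P5=3, P6=4) → (P0=2, P1=3, P2=3, P3=4, P4=10, P5=3, P6=4)
step 4: fire γ:  (P0=2, P1=3, P2=3, P3=4, P4=10, P5=3, P6=4) → (P0=2, P1=3, P2=3, P3=4, P4=12, P5=3, P6=4)
step 5: fire γ:  (P0=2, P1=3, P2=3, P3=4, P4=12, P5=3, P6=4) → (P0=2, P1=3, P2=3, P3=4, P4=14, P5=3, P6=4)
step 6: fire γ:  (P0=2, P1=3, P2=3, P3=4, P4=14, P5=3, P6=4) → (P0=2, P1=3, P2=3, P3=4, P4=16, P5=3, P6=4)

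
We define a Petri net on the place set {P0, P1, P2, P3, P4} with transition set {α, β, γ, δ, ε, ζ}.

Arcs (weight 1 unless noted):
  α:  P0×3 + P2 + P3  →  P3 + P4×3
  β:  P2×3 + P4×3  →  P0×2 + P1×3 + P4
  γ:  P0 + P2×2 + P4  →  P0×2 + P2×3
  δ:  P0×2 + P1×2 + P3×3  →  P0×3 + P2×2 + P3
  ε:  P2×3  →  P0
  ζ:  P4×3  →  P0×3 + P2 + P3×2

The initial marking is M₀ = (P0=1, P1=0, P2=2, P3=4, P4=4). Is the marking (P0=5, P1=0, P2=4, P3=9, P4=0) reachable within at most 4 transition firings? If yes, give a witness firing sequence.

depth 0: 1 marking
depth 1: 3 markings reached so far
depth 2: 9 markings reached so far
depth 3: 16 markings reached so far
depth 4: 29 markings reached so far
target is not among the 29 markings reachable within 4 steps

NO — not reachable within 4 firings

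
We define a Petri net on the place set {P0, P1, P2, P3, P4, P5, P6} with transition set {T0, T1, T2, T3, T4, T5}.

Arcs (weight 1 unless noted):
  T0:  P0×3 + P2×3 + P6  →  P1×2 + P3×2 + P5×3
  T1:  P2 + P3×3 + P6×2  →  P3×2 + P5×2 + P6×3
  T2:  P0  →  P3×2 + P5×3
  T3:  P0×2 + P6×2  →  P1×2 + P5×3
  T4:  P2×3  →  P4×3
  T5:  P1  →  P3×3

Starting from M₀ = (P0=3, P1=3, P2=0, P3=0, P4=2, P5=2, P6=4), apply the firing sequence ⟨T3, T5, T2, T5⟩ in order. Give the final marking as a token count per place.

(P0=0, P1=3, P2=0, P3=8, P4=2, P5=8, P6=2)

step 1: fire T3:  (P0=3, P1=3, P2=0, P3=0, P4=2, P5=2, P6=4) → (P0=1, P1=5, P2=0, P3=0, P4=2, P5=5, P6=2)
step 2: fire T5:  (P0=1, P1=5, P2=0, P3=0, P4=2, P5=5, P6=2) → (P0=1, P1=4, P2=0, P3=3, P4=2, P5=5, P6=2)
step 3: fire T2:  (P0=1, P1=4, P2=0, P3=3, P4=2, P5=5, P6=2) → (P0=0, P1=4, P2=0, P3=5, P4=2, P5=8, P6=2)
step 4: fire T5:  (P0=0, P1=4, P2=0, P3=5, P4=2, P5=8, P6=2) → (P0=0, P1=3, P2=0, P3=8, P4=2, P5=8, P6=2)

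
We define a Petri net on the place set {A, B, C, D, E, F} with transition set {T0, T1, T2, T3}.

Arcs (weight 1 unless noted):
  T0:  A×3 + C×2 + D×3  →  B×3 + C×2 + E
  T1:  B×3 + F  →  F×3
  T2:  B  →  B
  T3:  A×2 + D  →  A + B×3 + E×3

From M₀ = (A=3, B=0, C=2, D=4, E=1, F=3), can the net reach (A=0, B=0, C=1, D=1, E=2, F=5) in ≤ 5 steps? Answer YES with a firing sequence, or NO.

depth 0: 1 marking
depth 1: 3 markings reached so far
depth 2: 6 markings reached so far
depth 3: 7 markings reached so far
depth 4: 8 markings reached so far
depth 5: 8 markings reached so far
(frontier empty at depth 5; search complete)
target is not among the 8 markings reachable within 5 steps

NO — not reachable within 5 firings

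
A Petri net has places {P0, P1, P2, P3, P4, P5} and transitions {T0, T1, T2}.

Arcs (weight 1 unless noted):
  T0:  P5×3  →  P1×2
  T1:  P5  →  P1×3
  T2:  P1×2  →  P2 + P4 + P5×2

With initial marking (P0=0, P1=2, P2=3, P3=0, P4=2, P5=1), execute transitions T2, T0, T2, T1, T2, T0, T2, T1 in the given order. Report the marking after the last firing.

(P0=0, P1=4, P2=7, P3=0, P4=6, P5=1)

step 1: fire T2:  (P0=0, P1=2, P2=3, P3=0, P4=2, P5=1) → (P0=0, P1=0, P2=4, P3=0, P4=3, P5=3)
step 2: fire T0:  (P0=0, P1=0, P2=4, P3=0, P4=3, P5=3) → (P0=0, P1=2, P2=4, P3=0, P4=3, P5=0)
step 3: fire T2:  (P0=0, P1=2, P2=4, P3=0, P4=3, P5=0) → (P0=0, P1=0, P2=5, P3=0, P4=4, P5=2)
step 4: fire T1:  (P0=0, P1=0, P2=5, P3=0, P4=4, P5=2) → (P0=0, P1=3, P2=5, P3=0, P4=4, P5=1)
step 5: fire T2:  (P0=0, P1=3, P2=5, P3=0, P4=4, P5=1) → (P0=0, P1=1, P2=6, P3=0, P4=5, P5=3)
step 6: fire T0:  (P0=0, P1=1, P2=6, P3=0, P4=5, P5=3) → (P0=0, P1=3, P2=6, P3=0, P4=5, P5=0)
step 7: fire T2:  (P0=0, P1=3, P2=6, P3=0, P4=5, P5=0) → (P0=0, P1=1, P2=7, P3=0, P4=6, P5=2)
step 8: fire T1:  (P0=0, P1=1, P2=7, P3=0, P4=6, P5=2) → (P0=0, P1=4, P2=7, P3=0, P4=6, P5=1)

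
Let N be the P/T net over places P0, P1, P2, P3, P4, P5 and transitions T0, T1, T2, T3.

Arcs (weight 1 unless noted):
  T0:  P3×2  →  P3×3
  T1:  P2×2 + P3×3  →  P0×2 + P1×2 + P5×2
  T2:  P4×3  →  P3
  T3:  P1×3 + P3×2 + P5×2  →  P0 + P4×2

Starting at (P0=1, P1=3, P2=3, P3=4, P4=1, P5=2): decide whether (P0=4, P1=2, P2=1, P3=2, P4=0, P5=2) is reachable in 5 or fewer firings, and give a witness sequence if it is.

step 1: fire T0:  (P0=1, P1=3, P2=3, P3=4, P4=1, P5=2) → (P0=1, P1=3, P2=3, P3=5, P4=1, P5=2)
step 2: fire T0:  (P0=1, P1=3, P2=3, P3=5, P4=1, P5=2) → (P0=1, P1=3, P2=3, P3=6, P4=1, P5=2)
step 3: fire T1:  (P0=1, P1=3, P2=3, P3=6, P4=1, P5=2) → (P0=3, P1=5, P2=1, P3=3, P4=1, P5=4)
step 4: fire T3:  (P0=3, P1=5, P2=1, P3=3, P4=1, P5=4) → (P0=4, P1=2, P2=1, P3=1, P4=3, P5=2)
step 5: fire T2:  (P0=4, P1=2, P2=1, P3=1, P4=3, P5=2) → (P0=4, P1=2, P2=1, P3=2, P4=0, P5=2)

YES — reachable via ⟨T0, T0, T1, T3, T2⟩ (5 firings)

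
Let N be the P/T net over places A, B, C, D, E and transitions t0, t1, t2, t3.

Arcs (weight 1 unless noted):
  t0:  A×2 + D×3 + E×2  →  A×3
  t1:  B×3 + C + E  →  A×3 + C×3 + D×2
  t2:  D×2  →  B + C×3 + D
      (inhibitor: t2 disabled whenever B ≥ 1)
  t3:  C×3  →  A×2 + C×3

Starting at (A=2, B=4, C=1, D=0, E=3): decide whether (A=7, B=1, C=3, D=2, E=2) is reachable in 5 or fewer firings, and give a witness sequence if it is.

YES — reachable via ⟨t1, t3⟩ (2 firings)

step 1: fire t1:  (A=2, B=4, C=1, D=0, E=3) → (A=5, B=1, C=3, D=2, E=2)
step 2: fire t3:  (A=5, B=1, C=3, D=2, E=2) → (A=7, B=1, C=3, D=2, E=2)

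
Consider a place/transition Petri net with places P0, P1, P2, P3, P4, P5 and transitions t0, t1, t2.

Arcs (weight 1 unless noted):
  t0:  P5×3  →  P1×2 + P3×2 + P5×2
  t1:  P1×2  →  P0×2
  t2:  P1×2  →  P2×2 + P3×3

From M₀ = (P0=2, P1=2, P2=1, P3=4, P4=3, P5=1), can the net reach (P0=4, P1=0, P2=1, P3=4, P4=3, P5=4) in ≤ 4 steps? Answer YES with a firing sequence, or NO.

depth 0: 1 marking
depth 1: 3 markings reached so far
depth 2: 3 markings reached so far
(frontier empty at depth 2; search complete)
target is not among the 3 markings reachable within 4 steps

NO — not reachable within 4 firings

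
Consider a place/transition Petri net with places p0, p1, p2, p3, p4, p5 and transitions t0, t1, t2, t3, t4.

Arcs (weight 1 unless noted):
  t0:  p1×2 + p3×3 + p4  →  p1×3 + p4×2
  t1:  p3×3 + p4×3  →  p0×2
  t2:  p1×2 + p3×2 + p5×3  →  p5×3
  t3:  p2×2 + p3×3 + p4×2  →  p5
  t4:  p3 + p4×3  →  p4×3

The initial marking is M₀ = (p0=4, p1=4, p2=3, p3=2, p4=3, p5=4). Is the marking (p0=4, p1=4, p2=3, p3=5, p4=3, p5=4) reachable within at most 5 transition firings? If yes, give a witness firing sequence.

depth 0: 1 marking
depth 1: 3 markings reached so far
depth 2: 4 markings reached so far
depth 3: 4 markings reached so far
(frontier empty at depth 3; search complete)
target is not among the 4 markings reachable within 5 steps

NO — not reachable within 5 firings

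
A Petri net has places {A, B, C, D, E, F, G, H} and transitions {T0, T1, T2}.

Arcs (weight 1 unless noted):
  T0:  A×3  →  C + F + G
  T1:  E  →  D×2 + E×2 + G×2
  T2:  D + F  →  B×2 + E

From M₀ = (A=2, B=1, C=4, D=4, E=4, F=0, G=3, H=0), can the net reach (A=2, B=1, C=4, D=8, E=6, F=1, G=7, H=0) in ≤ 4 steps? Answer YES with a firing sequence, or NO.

depth 0: 1 marking
depth 1: 2 markings reached so far
depth 2: 3 markings reached so far
depth 3: 4 markings reached so far
depth 4: 5 markings reached so far
target is not among the 5 markings reachable within 4 steps

NO — not reachable within 4 firings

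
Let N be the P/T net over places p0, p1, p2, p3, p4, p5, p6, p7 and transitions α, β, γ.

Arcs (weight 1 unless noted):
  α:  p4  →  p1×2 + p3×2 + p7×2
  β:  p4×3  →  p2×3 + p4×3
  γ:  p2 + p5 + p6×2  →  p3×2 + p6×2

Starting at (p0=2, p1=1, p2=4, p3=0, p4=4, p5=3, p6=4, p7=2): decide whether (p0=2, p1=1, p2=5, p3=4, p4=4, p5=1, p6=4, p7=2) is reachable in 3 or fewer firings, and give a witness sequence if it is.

YES — reachable via ⟨β, γ, γ⟩ (3 firings)

step 1: fire β:  (p0=2, p1=1, p2=4, p3=0, p4=4, p5=3, p6=4, p7=2) → (p0=2, p1=1, p2=7, p3=0, p4=4, p5=3, p6=4, p7=2)
step 2: fire γ:  (p0=2, p1=1, p2=7, p3=0, p4=4, p5=3, p6=4, p7=2) → (p0=2, p1=1, p2=6, p3=2, p4=4, p5=2, p6=4, p7=2)
step 3: fire γ:  (p0=2, p1=1, p2=6, p3=2, p4=4, p5=2, p6=4, p7=2) → (p0=2, p1=1, p2=5, p3=4, p4=4, p5=1, p6=4, p7=2)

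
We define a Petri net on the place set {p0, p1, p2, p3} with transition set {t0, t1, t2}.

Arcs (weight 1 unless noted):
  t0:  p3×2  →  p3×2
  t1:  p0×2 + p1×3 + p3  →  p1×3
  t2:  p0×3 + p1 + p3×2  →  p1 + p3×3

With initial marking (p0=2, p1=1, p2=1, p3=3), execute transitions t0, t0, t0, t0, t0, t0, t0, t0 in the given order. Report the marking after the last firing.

(p0=2, p1=1, p2=1, p3=3)

step 1: fire t0:  (p0=2, p1=1, p2=1, p3=3) → (p0=2, p1=1, p2=1, p3=3)
step 2: fire t0:  (p0=2, p1=1, p2=1, p3=3) → (p0=2, p1=1, p2=1, p3=3)
step 3: fire t0:  (p0=2, p1=1, p2=1, p3=3) → (p0=2, p1=1, p2=1, p3=3)
step 4: fire t0:  (p0=2, p1=1, p2=1, p3=3) → (p0=2, p1=1, p2=1, p3=3)
step 5: fire t0:  (p0=2, p1=1, p2=1, p3=3) → (p0=2, p1=1, p2=1, p3=3)
step 6: fire t0:  (p0=2, p1=1, p2=1, p3=3) → (p0=2, p1=1, p2=1, p3=3)
step 7: fire t0:  (p0=2, p1=1, p2=1, p3=3) → (p0=2, p1=1, p2=1, p3=3)
step 8: fire t0:  (p0=2, p1=1, p2=1, p3=3) → (p0=2, p1=1, p2=1, p3=3)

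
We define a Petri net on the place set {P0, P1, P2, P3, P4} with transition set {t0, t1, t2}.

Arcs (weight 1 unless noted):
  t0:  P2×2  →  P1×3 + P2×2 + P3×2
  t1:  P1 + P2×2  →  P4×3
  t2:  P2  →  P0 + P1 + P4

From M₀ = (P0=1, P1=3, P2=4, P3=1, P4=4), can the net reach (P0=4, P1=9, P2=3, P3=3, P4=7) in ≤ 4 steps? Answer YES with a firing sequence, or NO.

NO — not reachable within 4 firings

depth 0: 1 marking
depth 1: 4 markings reached so far
depth 2: 10 markings reached so far
depth 3: 18 markings reached so far
depth 4: 27 markings reached so far
target is not among the 27 markings reachable within 4 steps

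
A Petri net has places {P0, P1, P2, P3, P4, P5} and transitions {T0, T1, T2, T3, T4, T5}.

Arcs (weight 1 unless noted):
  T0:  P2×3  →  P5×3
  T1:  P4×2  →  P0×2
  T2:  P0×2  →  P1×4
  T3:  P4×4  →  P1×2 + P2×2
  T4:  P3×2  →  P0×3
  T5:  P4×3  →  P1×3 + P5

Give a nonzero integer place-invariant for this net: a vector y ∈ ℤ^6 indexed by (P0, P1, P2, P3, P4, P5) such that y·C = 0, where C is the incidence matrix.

Incidence matrix C (rows=places, cols=transitions):
       T0   T1   T2   T3   T4   T5
   P0   0    2   -2    0    3    0
   P1   0    0    4    2    0    3
   P2  -3    0    0    2    0    0
   P3   0    0    0    0   -2    0
   P4   0   -2    0   -4    0   -3
   P5   3    0    0    0    0    1

Candidate y = [2, 1, 3, 3, 2, 3]; check y·C column-wise:
  col T0: 2·0 + 1·0 + 3·-3 + 3·0 + 2·0 + 3·3 = 0
  col T1: 2·2 + 1·0 + 3·0 + 3·0 + 2·-2 + 3·0 = 0
  col T2: 2·-2 + 1·4 + 3·0 + 3·0 + 2·0 + 3·0 = 0
  col T3: 2·0 + 1·2 + 3·2 + 3·0 + 2·-4 + 3·0 = 0
  col T4: 2·3 + 1·0 + 3·0 + 3·-2 + 2·0 + 3·0 = 0
  col T5: 2·0 + 1·3 + 3·0 + 3·0 + 2·-3 + 3·1 = 0

y = (P0:2, P1:1, P2:3, P3:3, P4:2, P5:3)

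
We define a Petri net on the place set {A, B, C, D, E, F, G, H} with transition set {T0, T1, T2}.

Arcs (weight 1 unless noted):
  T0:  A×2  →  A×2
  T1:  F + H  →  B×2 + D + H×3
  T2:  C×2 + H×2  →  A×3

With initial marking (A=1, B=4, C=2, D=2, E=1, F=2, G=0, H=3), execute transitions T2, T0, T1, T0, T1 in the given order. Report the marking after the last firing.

(A=4, B=8, C=0, D=4, E=1, F=0, G=0, H=5)

step 1: fire T2:  (A=1, B=4, C=2, D=2, E=1, F=2, G=0, H=3) → (A=4, B=4, C=0, D=2, E=1, F=2, G=0, H=1)
step 2: fire T0:  (A=4, B=4, C=0, D=2, E=1, F=2, G=0, H=1) → (A=4, B=4, C=0, D=2, E=1, F=2, G=0, H=1)
step 3: fire T1:  (A=4, B=4, C=0, D=2, E=1, F=2, G=0, H=1) → (A=4, B=6, C=0, D=3, E=1, F=1, G=0, H=3)
step 4: fire T0:  (A=4, B=6, C=0, D=3, E=1, F=1, G=0, H=3) → (A=4, B=6, C=0, D=3, E=1, F=1, G=0, H=3)
step 5: fire T1:  (A=4, B=6, C=0, D=3, E=1, F=1, G=0, H=3) → (A=4, B=8, C=0, D=4, E=1, F=0, G=0, H=5)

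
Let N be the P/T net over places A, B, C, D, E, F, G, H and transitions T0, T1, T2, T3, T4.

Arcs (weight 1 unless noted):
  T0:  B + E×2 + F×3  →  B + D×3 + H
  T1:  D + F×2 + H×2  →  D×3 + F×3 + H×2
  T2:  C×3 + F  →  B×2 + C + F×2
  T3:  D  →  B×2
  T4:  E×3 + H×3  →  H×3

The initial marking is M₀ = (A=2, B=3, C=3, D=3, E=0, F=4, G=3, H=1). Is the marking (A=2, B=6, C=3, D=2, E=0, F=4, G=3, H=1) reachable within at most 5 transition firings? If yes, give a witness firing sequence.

NO — not reachable within 5 firings

depth 0: 1 marking
depth 1: 3 markings reached so far
depth 2: 5 markings reached so far
depth 3: 7 markings reached so far
depth 4: 8 markings reached so far
depth 5: 8 markings reached so far
(frontier empty at depth 5; search complete)
target is not among the 8 markings reachable within 5 steps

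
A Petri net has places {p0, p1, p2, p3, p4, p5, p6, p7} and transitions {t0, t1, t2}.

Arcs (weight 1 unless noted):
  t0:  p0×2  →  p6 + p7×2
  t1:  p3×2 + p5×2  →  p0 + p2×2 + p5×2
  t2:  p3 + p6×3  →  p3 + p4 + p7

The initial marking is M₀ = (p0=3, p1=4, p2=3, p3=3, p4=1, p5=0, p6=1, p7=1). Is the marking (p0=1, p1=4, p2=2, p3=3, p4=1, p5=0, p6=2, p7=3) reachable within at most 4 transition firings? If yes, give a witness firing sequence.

NO — not reachable within 4 firings

depth 0: 1 marking
depth 1: 2 markings reached so far
depth 2: 2 markings reached so far
(frontier empty at depth 2; search complete)
target is not among the 2 markings reachable within 4 steps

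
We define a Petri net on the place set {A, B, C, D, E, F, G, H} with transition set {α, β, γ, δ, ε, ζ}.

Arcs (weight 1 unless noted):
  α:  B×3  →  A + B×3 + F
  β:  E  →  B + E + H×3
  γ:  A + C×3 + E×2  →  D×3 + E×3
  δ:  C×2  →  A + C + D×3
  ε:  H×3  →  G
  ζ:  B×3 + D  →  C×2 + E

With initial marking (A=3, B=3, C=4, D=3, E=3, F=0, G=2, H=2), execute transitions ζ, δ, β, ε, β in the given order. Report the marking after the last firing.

step 1: fire ζ:  (A=3, B=3, C=4, D=3, E=3, F=0, G=2, H=2) → (A=3, B=0, C=6, D=2, E=4, F=0, G=2, H=2)
step 2: fire δ:  (A=3, B=0, C=6, D=2, E=4, F=0, G=2, H=2) → (A=4, B=0, C=5, D=5, E=4, F=0, G=2, H=2)
step 3: fire β:  (A=4, B=0, C=5, D=5, E=4, F=0, G=2, H=2) → (A=4, B=1, C=5, D=5, E=4, F=0, G=2, H=5)
step 4: fire ε:  (A=4, B=1, C=5, D=5, E=4, F=0, G=2, H=5) → (A=4, B=1, C=5, D=5, E=4, F=0, G=3, H=2)
step 5: fire β:  (A=4, B=1, C=5, D=5, E=4, F=0, G=3, H=2) → (A=4, B=2, C=5, D=5, E=4, F=0, G=3, H=5)

(A=4, B=2, C=5, D=5, E=4, F=0, G=3, H=5)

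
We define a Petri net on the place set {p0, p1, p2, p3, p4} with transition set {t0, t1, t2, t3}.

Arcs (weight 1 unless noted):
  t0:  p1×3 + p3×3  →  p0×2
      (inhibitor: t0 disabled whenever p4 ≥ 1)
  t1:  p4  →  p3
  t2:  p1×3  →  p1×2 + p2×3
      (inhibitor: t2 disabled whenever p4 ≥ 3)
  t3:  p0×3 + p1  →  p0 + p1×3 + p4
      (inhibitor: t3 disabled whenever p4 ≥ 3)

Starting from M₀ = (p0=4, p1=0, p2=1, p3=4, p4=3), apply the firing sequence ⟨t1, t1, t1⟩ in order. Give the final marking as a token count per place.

step 1: fire t1:  (p0=4, p1=0, p2=1, p3=4, p4=3) → (p0=4, p1=0, p2=1, p3=5, p4=2)
step 2: fire t1:  (p0=4, p1=0, p2=1, p3=5, p4=2) → (p0=4, p1=0, p2=1, p3=6, p4=1)
step 3: fire t1:  (p0=4, p1=0, p2=1, p3=6, p4=1) → (p0=4, p1=0, p2=1, p3=7, p4=0)

(p0=4, p1=0, p2=1, p3=7, p4=0)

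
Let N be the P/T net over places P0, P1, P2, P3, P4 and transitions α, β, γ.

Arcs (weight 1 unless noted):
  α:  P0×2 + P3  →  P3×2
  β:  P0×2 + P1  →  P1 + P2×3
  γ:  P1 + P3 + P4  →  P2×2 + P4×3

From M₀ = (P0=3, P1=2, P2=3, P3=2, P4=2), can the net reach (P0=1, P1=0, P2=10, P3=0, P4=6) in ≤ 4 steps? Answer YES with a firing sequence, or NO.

step 1: fire β:  (P0=3, P1=2, P2=3, P3=2, P4=2) → (P0=1, P1=2, P2=6, P3=2, P4=2)
step 2: fire γ:  (P0=1, P1=2, P2=6, P3=2, P4=2) → (P0=1, P1=1, P2=8, P3=1, P4=4)
step 3: fire γ:  (P0=1, P1=1, P2=8, P3=1, P4=4) → (P0=1, P1=0, P2=10, P3=0, P4=6)

YES — reachable via ⟨β, γ, γ⟩ (3 firings)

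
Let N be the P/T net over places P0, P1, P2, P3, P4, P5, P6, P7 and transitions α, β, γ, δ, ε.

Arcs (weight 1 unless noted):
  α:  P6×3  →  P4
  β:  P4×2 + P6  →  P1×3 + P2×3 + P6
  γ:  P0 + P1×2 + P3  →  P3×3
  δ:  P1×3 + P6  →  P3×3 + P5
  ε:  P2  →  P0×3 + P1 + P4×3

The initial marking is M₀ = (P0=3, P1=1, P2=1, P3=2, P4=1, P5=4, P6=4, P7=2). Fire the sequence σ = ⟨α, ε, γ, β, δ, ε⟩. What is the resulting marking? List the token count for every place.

(P0=8, P1=1, P2=2, P3=7, P4=6, P5=5, P6=0, P7=2)

step 1: fire α:  (P0=3, P1=1, P2=1, P3=2, P4=1, P5=4, P6=4, P7=2) → (P0=3, P1=1, P2=1, P3=2, P4=2, P5=4, P6=1, P7=2)
step 2: fire ε:  (P0=3, P1=1, P2=1, P3=2, P4=2, P5=4, P6=1, P7=2) → (P0=6, P1=2, P2=0, P3=2, P4=5, P5=4, P6=1, P7=2)
step 3: fire γ:  (P0=6, P1=2, P2=0, P3=2, P4=5, P5=4, P6=1, P7=2) → (P0=5, P1=0, P2=0, P3=4, P4=5, P5=4, P6=1, P7=2)
step 4: fire β:  (P0=5, P1=0, P2=0, P3=4, P4=5, P5=4, P6=1, P7=2) → (P0=5, P1=3, P2=3, P3=4, P4=3, P5=4, P6=1, P7=2)
step 5: fire δ:  (P0=5, P1=3, P2=3, P3=4, P4=3, P5=4, P6=1, P7=2) → (P0=5, P1=0, P2=3, P3=7, P4=3, P5=5, P6=0, P7=2)
step 6: fire ε:  (P0=5, P1=0, P2=3, P3=7, P4=3, P5=5, P6=0, P7=2) → (P0=8, P1=1, P2=2, P3=7, P4=6, P5=5, P6=0, P7=2)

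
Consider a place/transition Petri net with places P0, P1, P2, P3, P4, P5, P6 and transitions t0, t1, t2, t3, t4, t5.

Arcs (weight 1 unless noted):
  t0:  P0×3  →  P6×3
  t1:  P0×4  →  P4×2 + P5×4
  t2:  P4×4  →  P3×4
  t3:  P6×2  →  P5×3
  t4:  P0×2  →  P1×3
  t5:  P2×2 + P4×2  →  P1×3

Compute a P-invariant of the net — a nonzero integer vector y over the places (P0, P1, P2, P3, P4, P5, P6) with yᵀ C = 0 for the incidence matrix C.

y = (P0:3, P1:2, P2:1, P3:2, P4:2, P5:2, P6:3)

Incidence matrix C (rows=places, cols=transitions):
       t0   t1   t2   t3   t4   t5
   P0  -3   -4    0    0   -2    0
   P1   0    0    0    0    3    3
   P2   0    0    0    0    0   -2
   P3   0    0    4    0    0    0
   P4   0    2   -4    0    0   -2
   P5   0    4    0    3    0    0
   P6   3    0    0   -2    0    0

Candidate y = [3, 2, 1, 2, 2, 2, 3]; check y·C column-wise:
  col t0: 3·-3 + 2·0 + 1·0 + 2·0 + 2·0 + 2·0 + 3·3 = 0
  col t1: 3·-4 + 2·0 + 1·0 + 2·0 + 2·2 + 2·4 + 3·0 = 0
  col t2: 3·0 + 2·0 + 1·0 + 2·4 + 2·-4 + 2·0 + 3·0 = 0
  col t3: 3·0 + 2·0 + 1·0 + 2·0 + 2·0 + 2·3 + 3·-2 = 0
  col t4: 3·-2 + 2·3 + 1·0 + 2·0 + 2·0 + 2·0 + 3·0 = 0
  col t5: 3·0 + 2·3 + 1·-2 + 2·0 + 2·-2 + 2·0 + 3·0 = 0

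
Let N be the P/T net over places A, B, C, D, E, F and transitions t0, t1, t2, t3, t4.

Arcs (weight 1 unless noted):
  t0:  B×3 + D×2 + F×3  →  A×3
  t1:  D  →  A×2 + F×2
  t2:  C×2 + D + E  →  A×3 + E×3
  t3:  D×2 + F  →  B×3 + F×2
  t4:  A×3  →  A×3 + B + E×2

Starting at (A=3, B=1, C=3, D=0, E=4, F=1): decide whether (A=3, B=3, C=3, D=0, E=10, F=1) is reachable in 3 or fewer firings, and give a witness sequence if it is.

NO — not reachable within 3 firings

depth 0: 1 marking
depth 1: 2 markings reached so far
depth 2: 3 markings reached so far
depth 3: 4 markings reached so far
target is not among the 4 markings reachable within 3 steps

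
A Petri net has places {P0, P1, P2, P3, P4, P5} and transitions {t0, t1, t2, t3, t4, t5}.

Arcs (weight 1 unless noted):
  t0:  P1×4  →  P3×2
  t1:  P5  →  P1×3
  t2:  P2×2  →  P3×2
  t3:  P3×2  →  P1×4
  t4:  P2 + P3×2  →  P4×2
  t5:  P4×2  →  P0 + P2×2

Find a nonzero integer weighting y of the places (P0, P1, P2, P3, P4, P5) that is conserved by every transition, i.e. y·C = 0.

Incidence matrix C (rows=places, cols=transitions):
       t0   t1   t2   t3   t4   t5
   P0   0    0    0    0    0    1
   P1  -4    3    0    4    0    0
   P2   0    0   -2    0   -1    2
   P3   2    0    2   -2   -2    0
   P4   0    0    0    0    2   -2
   P5   0   -1    0    0    0    0

Candidate y = [2, 1, 2, 2, 3, 3]; check y·C column-wise:
  col t0: 2·0 + 1·-4 + 2·0 + 2·2 + 3·0 + 3·0 = 0
  col t1: 2·0 + 1·3 + 2·0 + 2·0 + 3·0 + 3·-1 = 0
  col t2: 2·0 + 1·0 + 2·-2 + 2·2 + 3·0 + 3·0 = 0
  col t3: 2·0 + 1·4 + 2·0 + 2·-2 + 3·0 + 3·0 = 0
  col t4: 2·0 + 1·0 + 2·-1 + 2·-2 + 3·2 + 3·0 = 0
  col t5: 2·1 + 1·0 + 2·2 + 2·0 + 3·-2 + 3·0 = 0

y = (P0:2, P1:1, P2:2, P3:2, P4:3, P5:3)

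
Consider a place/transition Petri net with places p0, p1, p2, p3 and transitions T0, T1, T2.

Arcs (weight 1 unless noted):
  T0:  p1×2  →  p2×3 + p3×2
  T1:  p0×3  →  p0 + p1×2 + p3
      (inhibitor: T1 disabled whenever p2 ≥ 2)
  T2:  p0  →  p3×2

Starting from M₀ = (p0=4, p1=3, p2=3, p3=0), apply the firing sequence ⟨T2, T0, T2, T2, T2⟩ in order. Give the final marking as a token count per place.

step 1: fire T2:  (p0=4, p1=3, p2=3, p3=0) → (p0=3, p1=3, p2=3, p3=2)
step 2: fire T0:  (p0=3, p1=3, p2=3, p3=2) → (p0=3, p1=1, p2=6, p3=4)
step 3: fire T2:  (p0=3, p1=1, p2=6, p3=4) → (p0=2, p1=1, p2=6, p3=6)
step 4: fire T2:  (p0=2, p1=1, p2=6, p3=6) → (p0=1, p1=1, p2=6, p3=8)
step 5: fire T2:  (p0=1, p1=1, p2=6, p3=8) → (p0=0, p1=1, p2=6, p3=10)

(p0=0, p1=1, p2=6, p3=10)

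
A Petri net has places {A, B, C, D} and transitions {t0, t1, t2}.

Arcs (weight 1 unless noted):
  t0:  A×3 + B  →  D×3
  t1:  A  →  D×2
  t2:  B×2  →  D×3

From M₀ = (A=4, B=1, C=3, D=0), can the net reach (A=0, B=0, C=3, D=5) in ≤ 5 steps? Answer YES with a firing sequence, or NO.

YES — reachable via ⟨t0, t1⟩ (2 firings)

step 1: fire t0:  (A=4, B=1, C=3, D=0) → (A=1, B=0, C=3, D=3)
step 2: fire t1:  (A=1, B=0, C=3, D=3) → (A=0, B=0, C=3, D=5)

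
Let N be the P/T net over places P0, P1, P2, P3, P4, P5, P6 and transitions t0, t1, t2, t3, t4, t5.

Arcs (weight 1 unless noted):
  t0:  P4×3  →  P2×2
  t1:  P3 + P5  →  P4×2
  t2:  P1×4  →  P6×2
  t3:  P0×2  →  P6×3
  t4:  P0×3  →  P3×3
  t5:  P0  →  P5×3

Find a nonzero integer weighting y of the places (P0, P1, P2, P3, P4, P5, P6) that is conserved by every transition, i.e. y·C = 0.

Incidence matrix C (rows=places, cols=transitions):
       t0   t1   t2   t3   t4   t5
   P0   0    0    0   -2   -3   -1
   P1   0    0   -4    0    0    0
   P2   2    0    0    0    0    0
   P3   0   -1    0    0    3    0
   P4  -3    2    0    0    0    0
   P5   0   -1    0    0    0    3
   P6   0    0    2    3    0    0

Candidate y = [3, 1, 3, 3, 2, 1, 2]; check y·C column-wise:
  col t0: 3·0 + 1·0 + 3·2 + 3·0 + 2·-3 + 1·0 + 2·0 = 0
  col t1: 3·0 + 1·0 + 3·0 + 3·-1 + 2·2 + 1·-1 + 2·0 = 0
  col t2: 3·0 + 1·-4 + 3·0 + 3·0 + 2·0 + 1·0 + 2·2 = 0
  col t3: 3·-2 + 1·0 + 3·0 + 3·0 + 2·0 + 1·0 + 2·3 = 0
  col t4: 3·-3 + 1·0 + 3·0 + 3·3 + 2·0 + 1·0 + 2·0 = 0
  col t5: 3·-1 + 1·0 + 3·0 + 3·0 + 2·0 + 1·3 + 2·0 = 0

y = (P0:3, P1:1, P2:3, P3:3, P4:2, P5:1, P6:2)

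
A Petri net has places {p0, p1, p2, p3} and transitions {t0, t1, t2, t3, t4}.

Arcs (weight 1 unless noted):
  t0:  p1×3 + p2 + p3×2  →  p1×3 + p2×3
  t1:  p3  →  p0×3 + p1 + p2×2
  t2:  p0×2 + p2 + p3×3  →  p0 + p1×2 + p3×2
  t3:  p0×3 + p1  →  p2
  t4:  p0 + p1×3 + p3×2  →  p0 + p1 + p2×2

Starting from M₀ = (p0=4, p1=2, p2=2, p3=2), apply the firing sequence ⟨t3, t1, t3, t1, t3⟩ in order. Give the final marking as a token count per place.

(p0=1, p1=1, p2=9, p3=0)

step 1: fire t3:  (p0=4, p1=2, p2=2, p3=2) → (p0=1, p1=1, p2=3, p3=2)
step 2: fire t1:  (p0=1, p1=1, p2=3, p3=2) → (p0=4, p1=2, p2=5, p3=1)
step 3: fire t3:  (p0=4, p1=2, p2=5, p3=1) → (p0=1, p1=1, p2=6, p3=1)
step 4: fire t1:  (p0=1, p1=1, p2=6, p3=1) → (p0=4, p1=2, p2=8, p3=0)
step 5: fire t3:  (p0=4, p1=2, p2=8, p3=0) → (p0=1, p1=1, p2=9, p3=0)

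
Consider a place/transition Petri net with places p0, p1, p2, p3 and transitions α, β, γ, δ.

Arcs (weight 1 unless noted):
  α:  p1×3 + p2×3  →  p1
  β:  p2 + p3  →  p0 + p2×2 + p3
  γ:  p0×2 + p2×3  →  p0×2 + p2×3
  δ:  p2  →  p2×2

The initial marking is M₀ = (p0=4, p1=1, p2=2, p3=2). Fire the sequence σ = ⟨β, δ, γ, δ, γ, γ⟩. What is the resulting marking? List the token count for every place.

(p0=5, p1=1, p2=5, p3=2)

step 1: fire β:  (p0=4, p1=1, p2=2, p3=2) → (p0=5, p1=1, p2=3, p3=2)
step 2: fire δ:  (p0=5, p1=1, p2=3, p3=2) → (p0=5, p1=1, p2=4, p3=2)
step 3: fire γ:  (p0=5, p1=1, p2=4, p3=2) → (p0=5, p1=1, p2=4, p3=2)
step 4: fire δ:  (p0=5, p1=1, p2=4, p3=2) → (p0=5, p1=1, p2=5, p3=2)
step 5: fire γ:  (p0=5, p1=1, p2=5, p3=2) → (p0=5, p1=1, p2=5, p3=2)
step 6: fire γ:  (p0=5, p1=1, p2=5, p3=2) → (p0=5, p1=1, p2=5, p3=2)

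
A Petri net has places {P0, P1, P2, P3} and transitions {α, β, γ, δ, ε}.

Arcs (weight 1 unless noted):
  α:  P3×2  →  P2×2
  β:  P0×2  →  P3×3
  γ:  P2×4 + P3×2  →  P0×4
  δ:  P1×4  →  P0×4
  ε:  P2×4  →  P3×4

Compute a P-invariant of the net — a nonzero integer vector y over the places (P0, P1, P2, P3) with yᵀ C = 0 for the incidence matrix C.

y = (P0:3, P1:3, P2:2, P3:2)

Incidence matrix C (rows=places, cols=transitions):
        α    β    γ    δ    ε
   P0   0   -2    4    4    0
   P1   0    0    0   -4    0
   P2   2    0   -4    0   -4
   P3  -2    3   -2    0    4

Candidate y = [3, 3, 2, 2]; check y·C column-wise:
  col α: 3·0 + 3·0 + 2·2 + 2·-2 = 0
  col β: 3·-2 + 3·0 + 2·0 + 2·3 = 0
  col γ: 3·4 + 3·0 + 2·-4 + 2·-2 = 0
  col δ: 3·4 + 3·-4 + 2·0 + 2·0 = 0
  col ε: 3·0 + 3·0 + 2·-4 + 2·4 = 0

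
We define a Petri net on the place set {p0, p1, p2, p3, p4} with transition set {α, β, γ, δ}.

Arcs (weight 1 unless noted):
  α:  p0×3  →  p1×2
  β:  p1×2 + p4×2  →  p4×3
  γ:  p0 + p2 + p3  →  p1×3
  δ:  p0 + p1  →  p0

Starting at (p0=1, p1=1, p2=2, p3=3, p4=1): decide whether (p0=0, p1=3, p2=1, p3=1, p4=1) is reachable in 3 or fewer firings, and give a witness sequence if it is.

depth 0: 1 marking
depth 1: 3 markings reached so far
depth 2: 4 markings reached so far
depth 3: 4 markings reached so far
(frontier empty at depth 3; search complete)
target is not among the 4 markings reachable within 3 steps

NO — not reachable within 3 firings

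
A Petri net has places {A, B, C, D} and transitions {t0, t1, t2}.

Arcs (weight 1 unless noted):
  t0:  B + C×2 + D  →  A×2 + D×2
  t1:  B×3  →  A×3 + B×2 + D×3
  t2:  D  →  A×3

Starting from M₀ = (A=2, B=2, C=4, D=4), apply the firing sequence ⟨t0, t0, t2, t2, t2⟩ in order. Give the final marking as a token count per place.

(A=15, B=0, C=0, D=3)

step 1: fire t0:  (A=2, B=2, C=4, D=4) → (A=4, B=1, C=2, D=5)
step 2: fire t0:  (A=4, B=1, C=2, D=5) → (A=6, B=0, C=0, D=6)
step 3: fire t2:  (A=6, B=0, C=0, D=6) → (A=9, B=0, C=0, D=5)
step 4: fire t2:  (A=9, B=0, C=0, D=5) → (A=12, B=0, C=0, D=4)
step 5: fire t2:  (A=12, B=0, C=0, D=4) → (A=15, B=0, C=0, D=3)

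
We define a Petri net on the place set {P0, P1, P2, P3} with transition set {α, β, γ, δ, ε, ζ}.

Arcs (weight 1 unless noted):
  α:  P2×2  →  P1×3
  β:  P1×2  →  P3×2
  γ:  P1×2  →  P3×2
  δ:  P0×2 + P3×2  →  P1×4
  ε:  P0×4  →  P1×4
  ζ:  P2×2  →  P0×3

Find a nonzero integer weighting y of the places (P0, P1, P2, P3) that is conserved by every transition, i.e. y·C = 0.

y = (P0:2, P1:2, P2:3, P3:2)

Incidence matrix C (rows=places, cols=transitions):
        α    β    γ    δ    ε    ζ
   P0   0    0    0   -2   -4    3
   P1   3   -2   -2    4    4    0
   P2  -2    0    0    0    0   -2
   P3   0    2    2   -2    0    0

Candidate y = [2, 2, 3, 2]; check y·C column-wise:
  col α: 2·0 + 2·3 + 3·-2 + 2·0 = 0
  col β: 2·0 + 2·-2 + 3·0 + 2·2 = 0
  col γ: 2·0 + 2·-2 + 3·0 + 2·2 = 0
  col δ: 2·-2 + 2·4 + 3·0 + 2·-2 = 0
  col ε: 2·-4 + 2·4 + 3·0 + 2·0 = 0
  col ζ: 2·3 + 2·0 + 3·-2 + 2·0 = 0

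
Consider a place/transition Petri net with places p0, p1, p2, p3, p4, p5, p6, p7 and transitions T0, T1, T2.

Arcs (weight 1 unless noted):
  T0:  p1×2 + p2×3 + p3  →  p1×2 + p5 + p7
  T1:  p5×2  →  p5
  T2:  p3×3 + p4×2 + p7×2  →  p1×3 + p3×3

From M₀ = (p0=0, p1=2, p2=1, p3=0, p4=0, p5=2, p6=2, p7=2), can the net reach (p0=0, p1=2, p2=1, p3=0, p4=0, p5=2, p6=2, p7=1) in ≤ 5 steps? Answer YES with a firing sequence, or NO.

NO — not reachable within 5 firings

depth 0: 1 marking
depth 1: 2 markings reached so far
depth 2: 2 markings reached so far
(frontier empty at depth 2; search complete)
target is not among the 2 markings reachable within 5 steps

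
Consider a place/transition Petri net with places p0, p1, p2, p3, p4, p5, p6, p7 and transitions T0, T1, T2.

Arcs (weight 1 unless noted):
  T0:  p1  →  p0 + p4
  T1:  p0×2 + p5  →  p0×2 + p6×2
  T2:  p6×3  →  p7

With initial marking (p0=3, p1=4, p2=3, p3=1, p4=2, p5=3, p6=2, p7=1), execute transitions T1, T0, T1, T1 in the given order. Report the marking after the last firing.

(p0=4, p1=3, p2=3, p3=1, p4=3, p5=0, p6=8, p7=1)

step 1: fire T1:  (p0=3, p1=4, p2=3, p3=1, p4=2, p5=3, p6=2, p7=1) → (p0=3, p1=4, p2=3, p3=1, p4=2, p5=2, p6=4, p7=1)
step 2: fire T0:  (p0=3, p1=4, p2=3, p3=1, p4=2, p5=2, p6=4, p7=1) → (p0=4, p1=3, p2=3, p3=1, p4=3, p5=2, p6=4, p7=1)
step 3: fire T1:  (p0=4, p1=3, p2=3, p3=1, p4=3, p5=2, p6=4, p7=1) → (p0=4, p1=3, p2=3, p3=1, p4=3, p5=1, p6=6, p7=1)
step 4: fire T1:  (p0=4, p1=3, p2=3, p3=1, p4=3, p5=1, p6=6, p7=1) → (p0=4, p1=3, p2=3, p3=1, p4=3, p5=0, p6=8, p7=1)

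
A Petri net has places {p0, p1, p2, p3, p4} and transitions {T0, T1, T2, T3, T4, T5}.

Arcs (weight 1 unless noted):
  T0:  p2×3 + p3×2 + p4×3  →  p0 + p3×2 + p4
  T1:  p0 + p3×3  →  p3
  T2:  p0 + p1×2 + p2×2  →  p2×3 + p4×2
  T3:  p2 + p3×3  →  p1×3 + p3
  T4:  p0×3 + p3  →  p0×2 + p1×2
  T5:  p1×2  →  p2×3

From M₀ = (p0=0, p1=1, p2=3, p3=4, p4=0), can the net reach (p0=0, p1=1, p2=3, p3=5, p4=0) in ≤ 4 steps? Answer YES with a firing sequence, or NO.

NO — not reachable within 4 firings

depth 0: 1 marking
depth 1: 2 markings reached so far
depth 2: 3 markings reached so far
depth 3: 4 markings reached so far
depth 4: 4 markings reached so far
(frontier empty at depth 4; search complete)
target is not among the 4 markings reachable within 4 steps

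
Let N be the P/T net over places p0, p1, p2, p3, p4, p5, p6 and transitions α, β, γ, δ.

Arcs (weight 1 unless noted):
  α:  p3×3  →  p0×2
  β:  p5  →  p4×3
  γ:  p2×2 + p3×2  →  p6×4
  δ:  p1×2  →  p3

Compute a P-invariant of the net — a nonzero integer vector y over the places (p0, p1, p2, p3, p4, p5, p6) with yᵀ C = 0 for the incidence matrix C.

Incidence matrix C (rows=places, cols=transitions):
        α    β    γ    δ
   p0   2    0    0    0
   p1   0    0    0   -2
   p2   0    0   -2    0
   p3  -3    0   -2    1
   p4   0    3    0    0
   p5   0   -1    0    0
   p6   0    0    4    0

Candidate y = [3, 1, -2, 2, 0, 0, 0]; check y·C column-wise:
  col α: 3·2 + 1·0 + -2·0 + 2·-3 = 0
  col β: 3·0 + 1·0 + -2·0 + 2·0 + 0·3 + 0·-1 = 0
  col γ: 3·0 + 1·0 + -2·-2 + 2·-2 + 0·4 = 0
  col δ: 3·0 + 1·-2 + -2·0 + 2·1 = 0

y = (p0:3, p1:1, p2:-2, p3:2, p4:0, p5:0, p6:0)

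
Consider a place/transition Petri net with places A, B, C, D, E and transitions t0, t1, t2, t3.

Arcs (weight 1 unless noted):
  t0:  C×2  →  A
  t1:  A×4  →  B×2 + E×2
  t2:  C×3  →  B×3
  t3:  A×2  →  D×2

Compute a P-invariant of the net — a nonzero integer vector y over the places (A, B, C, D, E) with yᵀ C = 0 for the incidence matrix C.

y = (A:2, B:1, C:1, D:2, E:3)

Incidence matrix C (rows=places, cols=transitions):
       t0   t1   t2   t3
    A   1   -4    0   -2
    B   0    2    3    0
    C  -2    0   -3    0
    D   0    0    0    2
    E   0    2    0    0

Candidate y = [2, 1, 1, 2, 3]; check y·C column-wise:
  col t0: 2·1 + 1·0 + 1·-2 + 2·0 + 3·0 = 0
  col t1: 2·-4 + 1·2 + 1·0 + 2·0 + 3·2 = 0
  col t2: 2·0 + 1·3 + 1·-3 + 2·0 + 3·0 = 0
  col t3: 2·-2 + 1·0 + 1·0 + 2·2 + 3·0 = 0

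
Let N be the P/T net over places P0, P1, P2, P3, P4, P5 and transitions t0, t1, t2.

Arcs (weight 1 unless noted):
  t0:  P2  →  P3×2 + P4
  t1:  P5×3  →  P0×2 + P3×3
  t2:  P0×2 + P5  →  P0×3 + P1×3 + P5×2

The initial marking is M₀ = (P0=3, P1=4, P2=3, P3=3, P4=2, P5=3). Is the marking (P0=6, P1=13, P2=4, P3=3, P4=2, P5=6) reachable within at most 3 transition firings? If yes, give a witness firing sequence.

NO — not reachable within 3 firings

depth 0: 1 marking
depth 1: 4 markings reached so far
depth 2: 9 markings reached so far
depth 3: 16 markings reached so far
target is not among the 16 markings reachable within 3 steps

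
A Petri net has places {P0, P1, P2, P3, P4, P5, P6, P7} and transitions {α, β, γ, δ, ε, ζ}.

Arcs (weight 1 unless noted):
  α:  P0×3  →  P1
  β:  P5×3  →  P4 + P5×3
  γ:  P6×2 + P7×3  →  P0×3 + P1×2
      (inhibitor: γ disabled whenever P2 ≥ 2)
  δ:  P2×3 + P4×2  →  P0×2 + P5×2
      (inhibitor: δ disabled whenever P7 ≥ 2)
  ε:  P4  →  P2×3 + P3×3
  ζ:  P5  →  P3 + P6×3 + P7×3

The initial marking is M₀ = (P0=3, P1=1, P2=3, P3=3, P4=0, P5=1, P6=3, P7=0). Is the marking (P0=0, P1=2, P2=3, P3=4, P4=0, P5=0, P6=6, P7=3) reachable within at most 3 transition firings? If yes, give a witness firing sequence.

step 1: fire α:  (P0=3, P1=1, P2=3, P3=3, P4=0, P5=1, P6=3, P7=0) → (P0=0, P1=2, P2=3, P3=3, P4=0, P5=1, P6=3, P7=0)
step 2: fire ζ:  (P0=0, P1=2, P2=3, P3=3, P4=0, P5=1, P6=3, P7=0) → (P0=0, P1=2, P2=3, P3=4, P4=0, P5=0, P6=6, P7=3)

YES — reachable via ⟨α, ζ⟩ (2 firings)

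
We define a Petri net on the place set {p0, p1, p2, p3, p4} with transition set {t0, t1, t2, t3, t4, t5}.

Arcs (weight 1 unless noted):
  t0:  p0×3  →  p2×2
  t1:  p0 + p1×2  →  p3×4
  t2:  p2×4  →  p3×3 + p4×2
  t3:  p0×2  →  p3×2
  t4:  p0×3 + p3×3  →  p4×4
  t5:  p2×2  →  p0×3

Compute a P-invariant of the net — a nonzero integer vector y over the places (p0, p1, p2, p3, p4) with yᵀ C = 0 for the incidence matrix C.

Incidence matrix C (rows=places, cols=transitions):
       t0   t1   t2   t3   t4   t5
   p0  -3   -1    0   -2   -3    3
   p1   0   -2    0    0    0    0
   p2   2    0   -4    0    0   -2
   p3   0    4    3    2   -3    0
   p4   0    0    2    0    4    0

Candidate y = [2, 3, 3, 2, 3]; check y·C column-wise:
  col t0: 2·-3 + 3·0 + 3·2 + 2·0 + 3·0 = 0
  col t1: 2·-1 + 3·-2 + 3·0 + 2·4 + 3·0 = 0
  col t2: 2·0 + 3·0 + 3·-4 + 2·3 + 3·2 = 0
  col t3: 2·-2 + 3·0 + 3·0 + 2·2 + 3·0 = 0
  col t4: 2·-3 + 3·0 + 3·0 + 2·-3 + 3·4 = 0
  col t5: 2·3 + 3·0 + 3·-2 + 2·0 + 3·0 = 0

y = (p0:2, p1:3, p2:3, p3:2, p4:3)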